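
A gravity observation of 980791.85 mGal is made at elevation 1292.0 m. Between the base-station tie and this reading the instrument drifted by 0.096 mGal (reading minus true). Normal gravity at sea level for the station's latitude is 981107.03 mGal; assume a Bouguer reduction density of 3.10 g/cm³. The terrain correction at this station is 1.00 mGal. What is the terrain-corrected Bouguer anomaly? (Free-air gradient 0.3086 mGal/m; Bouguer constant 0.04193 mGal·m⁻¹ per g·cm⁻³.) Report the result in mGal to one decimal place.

Drift-corrected reading = 980791.85 − (0.096) = 980791.754 mGal
Free-air correction = 0.3086 × 1292.0 = 398.71 mGal
Free-air anomaly = 980791.754 − 981107.03 + (398.71) = 83.434 mGal
Bouguer slab correction = 0.04193 × 3.10 × 1292.0 = 167.94 mGal
Simple Bouguer anomaly = 83.434 − (167.94) = -84.506 mGal
Complete Bouguer anomaly = -84.506 + 1.00 = -83.506 mGal

-83.5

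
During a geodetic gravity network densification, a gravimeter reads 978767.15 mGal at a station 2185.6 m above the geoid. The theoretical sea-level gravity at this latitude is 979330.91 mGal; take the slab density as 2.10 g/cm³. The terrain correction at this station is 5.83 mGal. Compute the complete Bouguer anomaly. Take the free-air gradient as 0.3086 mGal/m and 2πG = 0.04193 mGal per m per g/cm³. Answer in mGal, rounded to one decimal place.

-75.9

Free-air correction = 0.3086 × 2185.6 = 674.48 mGal
Free-air anomaly = 978767.15 − 979330.91 + (674.48) = 110.72 mGal
Bouguer slab correction = 0.04193 × 2.10 × 2185.6 = 192.45 mGal
Simple Bouguer anomaly = 110.72 − (192.45) = -81.73 mGal
Complete Bouguer anomaly = -81.73 + 5.83 = -75.90 mGal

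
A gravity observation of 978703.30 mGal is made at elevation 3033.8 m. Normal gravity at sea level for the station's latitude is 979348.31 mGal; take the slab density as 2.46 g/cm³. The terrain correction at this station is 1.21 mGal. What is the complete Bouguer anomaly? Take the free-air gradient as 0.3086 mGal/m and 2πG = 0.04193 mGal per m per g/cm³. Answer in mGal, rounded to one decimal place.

Free-air correction = 0.3086 × 3033.8 = 936.23 mGal
Free-air anomaly = 978703.30 − 979348.31 + (936.23) = 291.22 mGal
Bouguer slab correction = 0.04193 × 2.46 × 3033.8 = 312.93 mGal
Simple Bouguer anomaly = 291.22 − (312.93) = -21.71 mGal
Complete Bouguer anomaly = -21.71 + 1.21 = -20.50 mGal

-20.5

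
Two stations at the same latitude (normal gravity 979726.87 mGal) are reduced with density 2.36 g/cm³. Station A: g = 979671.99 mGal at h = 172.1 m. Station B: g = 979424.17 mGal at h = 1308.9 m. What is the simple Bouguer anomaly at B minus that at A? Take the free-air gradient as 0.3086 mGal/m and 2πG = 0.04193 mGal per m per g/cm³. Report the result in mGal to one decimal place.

Δg_SB(A) = 979671.99 − 979726.87 + 0.3086×172.1 − 0.04193×2.36×172.1 = -18.80 mGal
Δg_SB(B) = 979424.17 − 979726.87 + 0.3086×1308.9 − 0.04193×2.36×1308.9 = -28.30 mGal
Difference = -28.30 − (-18.80) = -9.50 mGal

-9.5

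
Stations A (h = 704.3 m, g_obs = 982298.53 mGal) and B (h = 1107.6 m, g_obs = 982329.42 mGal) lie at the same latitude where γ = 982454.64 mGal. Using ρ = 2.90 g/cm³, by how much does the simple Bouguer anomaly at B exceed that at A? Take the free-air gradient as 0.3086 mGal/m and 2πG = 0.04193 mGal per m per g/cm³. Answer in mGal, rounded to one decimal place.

Δg_SB(A) = 982298.53 − 982454.64 + 0.3086×704.3 − 0.04193×2.90×704.3 = -24.40 mGal
Δg_SB(B) = 982329.42 − 982454.64 + 0.3086×1107.6 − 0.04193×2.90×1107.6 = 81.90 mGal
Difference = 81.90 − (-24.40) = 106.30 mGal

106.3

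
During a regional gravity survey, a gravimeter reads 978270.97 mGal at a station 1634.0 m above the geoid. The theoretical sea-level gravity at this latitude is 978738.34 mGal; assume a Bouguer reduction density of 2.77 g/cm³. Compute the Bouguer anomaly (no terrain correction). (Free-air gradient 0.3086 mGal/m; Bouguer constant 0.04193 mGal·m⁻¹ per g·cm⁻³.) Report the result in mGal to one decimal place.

Free-air correction = 0.3086 × 1634.0 = 504.25 mGal
Free-air anomaly = 978270.97 − 978738.34 + (504.25) = 36.88 mGal
Bouguer slab correction = 0.04193 × 2.77 × 1634.0 = 189.78 mGal
Simple Bouguer anomaly = 36.88 − (189.78) = -152.90 mGal

-152.9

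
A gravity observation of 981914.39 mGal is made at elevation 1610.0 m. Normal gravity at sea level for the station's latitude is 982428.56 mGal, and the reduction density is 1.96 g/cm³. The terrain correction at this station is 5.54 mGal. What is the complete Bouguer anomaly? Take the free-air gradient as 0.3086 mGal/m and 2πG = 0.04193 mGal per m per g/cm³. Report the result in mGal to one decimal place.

Free-air correction = 0.3086 × 1610.0 = 496.85 mGal
Free-air anomaly = 981914.39 − 982428.56 + (496.85) = -17.32 mGal
Bouguer slab correction = 0.04193 × 1.96 × 1610.0 = 132.31 mGal
Simple Bouguer anomaly = -17.32 − (132.31) = -149.63 mGal
Complete Bouguer anomaly = -149.63 + 5.54 = -144.09 mGal

-144.1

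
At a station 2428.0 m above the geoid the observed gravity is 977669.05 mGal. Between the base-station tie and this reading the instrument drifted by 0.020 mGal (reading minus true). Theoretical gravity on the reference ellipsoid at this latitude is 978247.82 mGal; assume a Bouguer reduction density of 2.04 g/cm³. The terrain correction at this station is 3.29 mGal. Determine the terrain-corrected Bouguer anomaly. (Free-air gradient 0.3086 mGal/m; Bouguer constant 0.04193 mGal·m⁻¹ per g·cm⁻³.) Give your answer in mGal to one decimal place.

Drift-corrected reading = 977669.05 − (0.020) = 977669.030 mGal
Free-air correction = 0.3086 × 2428.0 = 749.28 mGal
Free-air anomaly = 977669.030 − 978247.82 + (749.28) = 170.490 mGal
Bouguer slab correction = 0.04193 × 2.04 × 2428.0 = 207.68 mGal
Simple Bouguer anomaly = 170.490 − (207.68) = -37.190 mGal
Complete Bouguer anomaly = -37.190 + 3.29 = -33.900 mGal

-33.9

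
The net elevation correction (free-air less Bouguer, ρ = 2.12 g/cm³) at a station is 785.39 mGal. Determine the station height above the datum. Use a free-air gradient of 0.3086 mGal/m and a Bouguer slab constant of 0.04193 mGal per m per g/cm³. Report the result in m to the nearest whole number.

3575

Combined gradient = 0.3086 − 0.04193 × 2.12 = 0.2197084 mGal/m
h = 785.39 / 0.2197084 = 3574.69 m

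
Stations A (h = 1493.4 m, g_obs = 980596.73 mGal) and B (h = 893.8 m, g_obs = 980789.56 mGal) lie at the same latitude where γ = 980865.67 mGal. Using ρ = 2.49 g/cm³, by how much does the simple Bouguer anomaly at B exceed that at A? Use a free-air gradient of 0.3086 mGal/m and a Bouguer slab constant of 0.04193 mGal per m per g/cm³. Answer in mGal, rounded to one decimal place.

70.4

Δg_SB(A) = 980596.73 − 980865.67 + 0.3086×1493.4 − 0.04193×2.49×1493.4 = 36.00 mGal
Δg_SB(B) = 980789.56 − 980865.67 + 0.3086×893.8 − 0.04193×2.49×893.8 = 106.40 mGal
Difference = 106.40 − (36.00) = 70.40 mGal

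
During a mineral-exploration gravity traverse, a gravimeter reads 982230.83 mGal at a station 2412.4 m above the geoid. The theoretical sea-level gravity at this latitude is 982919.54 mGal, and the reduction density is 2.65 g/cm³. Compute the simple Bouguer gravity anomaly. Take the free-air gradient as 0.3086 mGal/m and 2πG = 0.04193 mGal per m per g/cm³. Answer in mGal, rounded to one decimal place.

-212.3

Free-air correction = 0.3086 × 2412.4 = 744.47 mGal
Free-air anomaly = 982230.83 − 982919.54 + (744.47) = 55.76 mGal
Bouguer slab correction = 0.04193 × 2.65 × 2412.4 = 268.05 mGal
Simple Bouguer anomaly = 55.76 − (268.05) = -212.29 mGal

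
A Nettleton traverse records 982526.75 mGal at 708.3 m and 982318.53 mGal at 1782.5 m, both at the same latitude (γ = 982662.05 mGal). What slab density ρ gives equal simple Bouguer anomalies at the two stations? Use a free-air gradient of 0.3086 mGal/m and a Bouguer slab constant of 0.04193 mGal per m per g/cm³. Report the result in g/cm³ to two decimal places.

2.74

Δg_obs = 982318.53 − 982526.75 = -208.22 mGal over Δh = 1782.5 − 708.3 = 1074.2 m
Equal Bouguer anomalies ⇒ Δg_obs + (0.3086 − 0.04193ρ)·Δh = 0
0.3086 − 0.04193ρ = −Δg_obs/Δh = 0.19384
ρ = (0.3086 − 0.19384) / 0.04193 = 2.74 g/cm³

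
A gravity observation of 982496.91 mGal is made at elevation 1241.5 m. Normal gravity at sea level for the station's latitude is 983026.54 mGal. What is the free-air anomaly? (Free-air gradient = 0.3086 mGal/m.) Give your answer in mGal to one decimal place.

-146.5

Free-air correction = 0.3086 × 1241.5 = 383.13 mGal
Free-air anomaly = 982496.91 − 983026.54 + (383.13) = -146.50 mGal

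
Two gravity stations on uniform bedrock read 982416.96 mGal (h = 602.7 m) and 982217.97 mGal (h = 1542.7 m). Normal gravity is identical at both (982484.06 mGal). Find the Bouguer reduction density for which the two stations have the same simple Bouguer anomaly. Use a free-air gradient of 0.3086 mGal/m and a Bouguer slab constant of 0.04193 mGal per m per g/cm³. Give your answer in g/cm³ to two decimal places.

Δg_obs = 982217.97 − 982416.96 = -198.99 mGal over Δh = 1542.7 − 602.7 = 940.0 m
Equal Bouguer anomalies ⇒ Δg_obs + (0.3086 − 0.04193ρ)·Δh = 0
0.3086 − 0.04193ρ = −Δg_obs/Δh = 0.21169
ρ = (0.3086 − 0.21169) / 0.04193 = 2.31 g/cm³

2.31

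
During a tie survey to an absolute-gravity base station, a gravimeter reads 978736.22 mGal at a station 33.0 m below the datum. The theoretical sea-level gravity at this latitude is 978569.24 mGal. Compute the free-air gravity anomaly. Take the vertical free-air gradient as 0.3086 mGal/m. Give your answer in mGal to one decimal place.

Free-air correction = 0.3086 × -33.0 = -10.18 mGal
Free-air anomaly = 978736.22 − 978569.24 + (-10.18) = 156.80 mGal

156.8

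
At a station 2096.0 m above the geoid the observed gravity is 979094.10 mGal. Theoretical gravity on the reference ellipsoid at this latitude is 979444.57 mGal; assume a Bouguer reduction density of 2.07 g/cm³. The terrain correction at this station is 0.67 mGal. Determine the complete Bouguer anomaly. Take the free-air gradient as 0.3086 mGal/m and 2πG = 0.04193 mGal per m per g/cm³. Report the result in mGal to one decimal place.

115.1

Free-air correction = 0.3086 × 2096.0 = 646.83 mGal
Free-air anomaly = 979094.10 − 979444.57 + (646.83) = 296.36 mGal
Bouguer slab correction = 0.04193 × 2.07 × 2096.0 = 181.92 mGal
Simple Bouguer anomaly = 296.36 − (181.92) = 114.44 mGal
Complete Bouguer anomaly = 114.44 + 0.67 = 115.11 mGal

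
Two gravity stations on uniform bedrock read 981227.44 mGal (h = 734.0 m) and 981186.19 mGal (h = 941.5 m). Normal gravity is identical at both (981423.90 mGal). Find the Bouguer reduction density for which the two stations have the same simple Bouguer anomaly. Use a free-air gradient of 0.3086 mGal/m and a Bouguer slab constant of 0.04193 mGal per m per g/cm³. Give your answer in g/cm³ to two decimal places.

2.62

Δg_obs = 981186.19 − 981227.44 = -41.25 mGal over Δh = 941.5 − 734.0 = 207.5 m
Equal Bouguer anomalies ⇒ Δg_obs + (0.3086 − 0.04193ρ)·Δh = 0
0.3086 − 0.04193ρ = −Δg_obs/Δh = 0.19880
ρ = (0.3086 − 0.19880) / 0.04193 = 2.62 g/cm³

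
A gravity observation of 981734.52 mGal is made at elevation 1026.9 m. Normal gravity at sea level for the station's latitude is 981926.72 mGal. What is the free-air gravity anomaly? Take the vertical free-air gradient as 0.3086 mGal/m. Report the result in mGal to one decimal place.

Free-air correction = 0.3086 × 1026.9 = 316.90 mGal
Free-air anomaly = 981734.52 − 981926.72 + (316.90) = 124.70 mGal

124.7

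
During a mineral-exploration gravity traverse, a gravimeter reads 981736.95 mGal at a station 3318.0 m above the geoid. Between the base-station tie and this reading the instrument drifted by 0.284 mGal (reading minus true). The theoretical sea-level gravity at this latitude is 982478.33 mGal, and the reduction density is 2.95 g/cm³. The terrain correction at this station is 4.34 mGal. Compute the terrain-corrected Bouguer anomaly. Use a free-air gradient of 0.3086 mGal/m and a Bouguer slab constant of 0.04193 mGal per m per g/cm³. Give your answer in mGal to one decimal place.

Drift-corrected reading = 981736.95 − (0.284) = 981736.666 mGal
Free-air correction = 0.3086 × 3318.0 = 1023.93 mGal
Free-air anomaly = 981736.666 − 982478.33 + (1023.93) = 282.266 mGal
Bouguer slab correction = 0.04193 × 2.95 × 3318.0 = 410.42 mGal
Simple Bouguer anomaly = 282.266 − (410.42) = -128.154 mGal
Complete Bouguer anomaly = -128.154 + 4.34 = -123.814 mGal

-123.8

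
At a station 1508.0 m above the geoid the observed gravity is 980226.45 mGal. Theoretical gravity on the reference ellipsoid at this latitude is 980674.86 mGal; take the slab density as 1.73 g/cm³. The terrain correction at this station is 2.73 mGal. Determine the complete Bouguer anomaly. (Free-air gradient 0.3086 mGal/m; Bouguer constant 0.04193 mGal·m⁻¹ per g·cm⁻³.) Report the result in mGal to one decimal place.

Free-air correction = 0.3086 × 1508.0 = 465.37 mGal
Free-air anomaly = 980226.45 − 980674.86 + (465.37) = 16.96 mGal
Bouguer slab correction = 0.04193 × 1.73 × 1508.0 = 109.39 mGal
Simple Bouguer anomaly = 16.96 − (109.39) = -92.43 mGal
Complete Bouguer anomaly = -92.43 + 2.73 = -89.70 mGal

-89.7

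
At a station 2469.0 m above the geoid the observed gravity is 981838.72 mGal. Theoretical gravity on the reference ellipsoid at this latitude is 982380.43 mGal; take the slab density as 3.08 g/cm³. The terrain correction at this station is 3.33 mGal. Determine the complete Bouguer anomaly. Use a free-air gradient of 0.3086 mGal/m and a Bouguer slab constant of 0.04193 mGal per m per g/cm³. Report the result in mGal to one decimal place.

-95.3

Free-air correction = 0.3086 × 2469.0 = 761.93 mGal
Free-air anomaly = 981838.72 − 982380.43 + (761.93) = 220.22 mGal
Bouguer slab correction = 0.04193 × 3.08 × 2469.0 = 318.86 mGal
Simple Bouguer anomaly = 220.22 − (318.86) = -98.64 mGal
Complete Bouguer anomaly = -98.64 + 3.33 = -95.31 mGal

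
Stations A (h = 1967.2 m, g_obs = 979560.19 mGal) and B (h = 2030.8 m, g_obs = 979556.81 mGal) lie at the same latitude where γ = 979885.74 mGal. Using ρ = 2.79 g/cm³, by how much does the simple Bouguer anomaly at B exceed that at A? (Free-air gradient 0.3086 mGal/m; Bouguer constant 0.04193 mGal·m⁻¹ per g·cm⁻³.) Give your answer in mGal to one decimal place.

Δg_SB(A) = 979560.19 − 979885.74 + 0.3086×1967.2 − 0.04193×2.79×1967.2 = 51.40 mGal
Δg_SB(B) = 979556.81 − 979885.74 + 0.3086×2030.8 − 0.04193×2.79×2030.8 = 60.20 mGal
Difference = 60.20 − (51.40) = 8.80 mGal

8.8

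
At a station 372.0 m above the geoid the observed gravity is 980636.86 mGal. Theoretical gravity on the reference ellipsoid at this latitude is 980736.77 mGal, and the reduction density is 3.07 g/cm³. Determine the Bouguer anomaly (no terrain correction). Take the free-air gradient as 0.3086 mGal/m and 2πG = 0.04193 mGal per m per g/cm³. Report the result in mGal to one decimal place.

-33.0

Free-air correction = 0.3086 × 372.0 = 114.80 mGal
Free-air anomaly = 980636.86 − 980736.77 + (114.80) = 14.89 mGal
Bouguer slab correction = 0.04193 × 3.07 × 372.0 = 47.89 mGal
Simple Bouguer anomaly = 14.89 − (47.89) = -33.00 mGal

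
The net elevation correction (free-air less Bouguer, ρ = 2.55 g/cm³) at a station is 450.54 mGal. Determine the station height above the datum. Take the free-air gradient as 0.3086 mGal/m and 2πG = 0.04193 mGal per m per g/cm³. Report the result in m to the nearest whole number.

2234

Combined gradient = 0.3086 − 0.04193 × 2.55 = 0.2016785 mGal/m
h = 450.54 / 0.2016785 = 2233.95 m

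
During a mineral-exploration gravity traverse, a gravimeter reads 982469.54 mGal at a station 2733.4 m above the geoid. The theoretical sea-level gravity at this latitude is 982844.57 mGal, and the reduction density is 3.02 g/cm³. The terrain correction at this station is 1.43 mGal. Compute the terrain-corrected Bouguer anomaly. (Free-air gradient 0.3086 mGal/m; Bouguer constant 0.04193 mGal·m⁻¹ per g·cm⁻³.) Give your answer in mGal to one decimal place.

Free-air correction = 0.3086 × 2733.4 = 843.53 mGal
Free-air anomaly = 982469.54 − 982844.57 + (843.53) = 468.50 mGal
Bouguer slab correction = 0.04193 × 3.02 × 2733.4 = 346.13 mGal
Simple Bouguer anomaly = 468.50 − (346.13) = 122.37 mGal
Complete Bouguer anomaly = 122.37 + 1.43 = 123.80 mGal

123.8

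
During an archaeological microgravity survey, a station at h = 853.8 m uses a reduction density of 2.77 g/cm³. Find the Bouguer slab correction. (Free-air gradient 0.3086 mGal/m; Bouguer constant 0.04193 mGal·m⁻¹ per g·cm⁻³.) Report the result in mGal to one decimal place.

99.2

Bouguer slab correction = 0.04193 × 2.77 × 853.8 = 99.2 mGal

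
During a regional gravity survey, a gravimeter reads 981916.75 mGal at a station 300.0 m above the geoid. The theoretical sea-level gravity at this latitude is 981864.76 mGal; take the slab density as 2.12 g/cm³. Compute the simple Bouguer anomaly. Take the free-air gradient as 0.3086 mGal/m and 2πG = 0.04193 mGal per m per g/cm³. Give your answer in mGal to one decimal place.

Free-air correction = 0.3086 × 300.0 = 92.58 mGal
Free-air anomaly = 981916.75 − 981864.76 + (92.58) = 144.57 mGal
Bouguer slab correction = 0.04193 × 2.12 × 300.0 = 26.67 mGal
Simple Bouguer anomaly = 144.57 − (26.67) = 117.90 mGal

117.9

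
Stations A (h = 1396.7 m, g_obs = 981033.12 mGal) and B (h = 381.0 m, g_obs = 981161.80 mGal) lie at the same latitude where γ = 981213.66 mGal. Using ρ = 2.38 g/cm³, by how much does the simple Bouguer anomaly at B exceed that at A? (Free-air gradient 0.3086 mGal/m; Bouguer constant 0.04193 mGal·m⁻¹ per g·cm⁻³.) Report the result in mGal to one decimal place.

-83.4

Δg_SB(A) = 981033.12 − 981213.66 + 0.3086×1396.7 − 0.04193×2.38×1396.7 = 111.10 mGal
Δg_SB(B) = 981161.80 − 981213.66 + 0.3086×381.0 − 0.04193×2.38×381.0 = 27.70 mGal
Difference = 27.70 − (111.10) = -83.40 mGal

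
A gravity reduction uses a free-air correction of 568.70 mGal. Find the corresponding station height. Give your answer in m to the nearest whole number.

h = 568.70 / 0.3086 = 1842.84 m

1843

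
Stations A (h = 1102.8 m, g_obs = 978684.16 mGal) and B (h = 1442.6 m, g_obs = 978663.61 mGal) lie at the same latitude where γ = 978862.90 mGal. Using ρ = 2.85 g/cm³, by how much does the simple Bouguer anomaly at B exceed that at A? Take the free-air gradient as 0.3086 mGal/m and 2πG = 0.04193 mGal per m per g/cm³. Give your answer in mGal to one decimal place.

43.7

Δg_SB(A) = 978684.16 − 978862.90 + 0.3086×1102.8 − 0.04193×2.85×1102.8 = 29.80 mGal
Δg_SB(B) = 978663.61 − 978862.90 + 0.3086×1442.6 − 0.04193×2.85×1442.6 = 73.50 mGal
Difference = 73.50 − (29.80) = 43.70 mGal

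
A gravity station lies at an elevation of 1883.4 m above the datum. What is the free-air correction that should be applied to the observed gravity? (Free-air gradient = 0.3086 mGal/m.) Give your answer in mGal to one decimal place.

Free-air correction = 0.3086 × 1883.4 = 581.2 mGal

581.2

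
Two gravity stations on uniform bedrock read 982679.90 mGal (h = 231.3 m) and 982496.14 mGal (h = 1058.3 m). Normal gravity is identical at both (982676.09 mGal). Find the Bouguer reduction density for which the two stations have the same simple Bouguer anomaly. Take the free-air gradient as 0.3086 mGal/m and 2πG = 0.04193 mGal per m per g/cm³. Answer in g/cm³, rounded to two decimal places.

2.06

Δg_obs = 982496.14 − 982679.90 = -183.76 mGal over Δh = 1058.3 − 231.3 = 827.0 m
Equal Bouguer anomalies ⇒ Δg_obs + (0.3086 − 0.04193ρ)·Δh = 0
0.3086 − 0.04193ρ = −Δg_obs/Δh = 0.22220
ρ = (0.3086 − 0.22220) / 0.04193 = 2.06 g/cm³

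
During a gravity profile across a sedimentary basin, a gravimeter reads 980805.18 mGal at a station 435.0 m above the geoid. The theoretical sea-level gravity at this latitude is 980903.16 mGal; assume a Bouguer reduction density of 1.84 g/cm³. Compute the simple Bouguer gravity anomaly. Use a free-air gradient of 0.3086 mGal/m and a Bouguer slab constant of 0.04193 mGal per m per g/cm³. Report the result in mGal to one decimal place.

Free-air correction = 0.3086 × 435.0 = 134.24 mGal
Free-air anomaly = 980805.18 − 980903.16 + (134.24) = 36.26 mGal
Bouguer slab correction = 0.04193 × 1.84 × 435.0 = 33.56 mGal
Simple Bouguer anomaly = 36.26 − (33.56) = 2.70 mGal

2.7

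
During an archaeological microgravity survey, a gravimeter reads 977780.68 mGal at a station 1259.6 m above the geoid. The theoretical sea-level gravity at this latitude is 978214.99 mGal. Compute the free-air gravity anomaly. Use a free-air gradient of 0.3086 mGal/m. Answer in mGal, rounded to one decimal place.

Free-air correction = 0.3086 × 1259.6 = 388.71 mGal
Free-air anomaly = 977780.68 − 978214.99 + (388.71) = -45.60 mGal

-45.6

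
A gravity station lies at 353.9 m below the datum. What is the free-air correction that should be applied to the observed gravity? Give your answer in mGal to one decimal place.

-109.2

Free-air correction = 0.3086 × -353.9 = -109.2 mGal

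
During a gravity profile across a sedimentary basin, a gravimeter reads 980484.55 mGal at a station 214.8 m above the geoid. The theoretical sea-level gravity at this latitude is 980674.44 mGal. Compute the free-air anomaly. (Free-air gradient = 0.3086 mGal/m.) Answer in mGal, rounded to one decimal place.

Free-air correction = 0.3086 × 214.8 = 66.29 mGal
Free-air anomaly = 980484.55 − 980674.44 + (66.29) = -123.60 mGal

-123.6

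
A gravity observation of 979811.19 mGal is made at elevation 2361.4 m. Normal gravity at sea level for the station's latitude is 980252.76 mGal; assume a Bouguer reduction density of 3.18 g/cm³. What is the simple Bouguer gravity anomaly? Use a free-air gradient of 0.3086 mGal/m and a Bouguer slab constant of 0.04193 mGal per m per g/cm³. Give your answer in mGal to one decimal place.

Free-air correction = 0.3086 × 2361.4 = 728.73 mGal
Free-air anomaly = 979811.19 − 980252.76 + (728.73) = 287.16 mGal
Bouguer slab correction = 0.04193 × 3.18 × 2361.4 = 314.86 mGal
Simple Bouguer anomaly = 287.16 − (314.86) = -27.70 mGal

-27.7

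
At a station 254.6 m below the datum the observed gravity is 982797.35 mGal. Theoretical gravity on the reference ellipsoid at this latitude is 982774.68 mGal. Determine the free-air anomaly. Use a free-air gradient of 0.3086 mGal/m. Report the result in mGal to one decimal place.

-55.9

Free-air correction = 0.3086 × -254.6 = -78.57 mGal
Free-air anomaly = 982797.35 − 982774.68 + (-78.57) = -55.90 mGal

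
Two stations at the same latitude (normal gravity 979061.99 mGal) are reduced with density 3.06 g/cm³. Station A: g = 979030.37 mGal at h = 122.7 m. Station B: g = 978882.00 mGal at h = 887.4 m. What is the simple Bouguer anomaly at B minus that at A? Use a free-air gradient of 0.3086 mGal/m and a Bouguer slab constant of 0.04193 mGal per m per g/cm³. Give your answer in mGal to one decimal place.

-10.5

Δg_SB(A) = 979030.37 − 979061.99 + 0.3086×122.7 − 0.04193×3.06×122.7 = -9.50 mGal
Δg_SB(B) = 978882.00 − 979061.99 + 0.3086×887.4 − 0.04193×3.06×887.4 = -20.00 mGal
Difference = -20.00 − (-9.50) = -10.50 mGal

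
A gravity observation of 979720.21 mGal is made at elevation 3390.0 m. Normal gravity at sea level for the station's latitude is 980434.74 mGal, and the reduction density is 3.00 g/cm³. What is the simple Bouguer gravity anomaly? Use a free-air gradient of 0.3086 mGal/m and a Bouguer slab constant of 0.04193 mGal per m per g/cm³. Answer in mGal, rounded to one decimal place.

Free-air correction = 0.3086 × 3390.0 = 1046.15 mGal
Free-air anomaly = 979720.21 − 980434.74 + (1046.15) = 331.62 mGal
Bouguer slab correction = 0.04193 × 3.00 × 3390.0 = 426.43 mGal
Simple Bouguer anomaly = 331.62 − (426.43) = -94.81 mGal

-94.8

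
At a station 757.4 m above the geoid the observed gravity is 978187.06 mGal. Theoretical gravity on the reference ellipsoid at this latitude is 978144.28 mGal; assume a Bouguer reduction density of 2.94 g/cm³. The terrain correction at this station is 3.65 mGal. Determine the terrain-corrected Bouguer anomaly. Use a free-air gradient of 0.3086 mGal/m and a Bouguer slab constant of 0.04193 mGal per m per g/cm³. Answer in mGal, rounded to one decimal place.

Free-air correction = 0.3086 × 757.4 = 233.73 mGal
Free-air anomaly = 978187.06 − 978144.28 + (233.73) = 276.51 mGal
Bouguer slab correction = 0.04193 × 2.94 × 757.4 = 93.37 mGal
Simple Bouguer anomaly = 276.51 − (93.37) = 183.14 mGal
Complete Bouguer anomaly = 183.14 + 3.65 = 186.79 mGal

186.8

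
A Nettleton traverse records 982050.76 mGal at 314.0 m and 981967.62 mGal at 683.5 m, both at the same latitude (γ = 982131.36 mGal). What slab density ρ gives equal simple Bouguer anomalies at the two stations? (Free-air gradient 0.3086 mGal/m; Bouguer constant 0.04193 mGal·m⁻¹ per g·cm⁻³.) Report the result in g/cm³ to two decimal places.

1.99

Δg_obs = 981967.62 − 982050.76 = -83.14 mGal over Δh = 683.5 − 314.0 = 369.5 m
Equal Bouguer anomalies ⇒ Δg_obs + (0.3086 − 0.04193ρ)·Δh = 0
0.3086 − 0.04193ρ = −Δg_obs/Δh = 0.22501
ρ = (0.3086 − 0.22501) / 0.04193 = 1.99 g/cm³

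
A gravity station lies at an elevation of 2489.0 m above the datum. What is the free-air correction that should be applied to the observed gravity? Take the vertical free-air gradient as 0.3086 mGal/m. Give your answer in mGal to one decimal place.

768.1

Free-air correction = 0.3086 × 2489.0 = 768.1 mGal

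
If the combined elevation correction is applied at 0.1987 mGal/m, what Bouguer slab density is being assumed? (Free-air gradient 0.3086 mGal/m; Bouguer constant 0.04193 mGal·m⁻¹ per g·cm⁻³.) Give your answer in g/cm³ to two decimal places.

2.62

0.1987 = 0.3086 − 0.04193 × ρ
ρ = (0.3086 − 0.1987) / 0.04193 = 2.62 g/cm³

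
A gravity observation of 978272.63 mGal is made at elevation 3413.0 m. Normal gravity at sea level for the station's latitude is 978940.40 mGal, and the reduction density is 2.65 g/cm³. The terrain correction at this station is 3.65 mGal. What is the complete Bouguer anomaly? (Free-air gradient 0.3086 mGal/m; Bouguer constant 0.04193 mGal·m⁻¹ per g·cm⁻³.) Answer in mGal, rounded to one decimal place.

Free-air correction = 0.3086 × 3413.0 = 1053.25 mGal
Free-air anomaly = 978272.63 − 978940.40 + (1053.25) = 385.48 mGal
Bouguer slab correction = 0.04193 × 2.65 × 3413.0 = 379.23 mGal
Simple Bouguer anomaly = 385.48 − (379.23) = 6.25 mGal
Complete Bouguer anomaly = 6.25 + 3.65 = 9.90 mGal

9.9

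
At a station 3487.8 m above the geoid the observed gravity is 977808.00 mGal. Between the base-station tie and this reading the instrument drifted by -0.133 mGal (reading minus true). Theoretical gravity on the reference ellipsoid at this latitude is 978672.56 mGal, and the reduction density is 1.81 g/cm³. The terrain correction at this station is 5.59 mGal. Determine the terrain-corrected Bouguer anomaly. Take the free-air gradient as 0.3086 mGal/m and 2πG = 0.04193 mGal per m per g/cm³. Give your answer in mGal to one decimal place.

-47.2

Drift-corrected reading = 977808.00 − (-0.133) = 977808.133 mGal
Free-air correction = 0.3086 × 3487.8 = 1076.34 mGal
Free-air anomaly = 977808.133 − 978672.56 + (1076.34) = 211.913 mGal
Bouguer slab correction = 0.04193 × 1.81 × 3487.8 = 264.70 mGal
Simple Bouguer anomaly = 211.913 − (264.70) = -52.787 mGal
Complete Bouguer anomaly = -52.787 + 5.59 = -47.197 mGal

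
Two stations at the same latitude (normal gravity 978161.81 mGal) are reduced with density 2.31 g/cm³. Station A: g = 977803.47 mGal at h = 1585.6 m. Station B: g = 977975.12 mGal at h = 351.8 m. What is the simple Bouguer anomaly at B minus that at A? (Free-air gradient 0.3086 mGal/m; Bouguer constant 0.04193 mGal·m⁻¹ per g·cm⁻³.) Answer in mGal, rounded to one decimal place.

Δg_SB(A) = 977803.47 − 978161.81 + 0.3086×1585.6 − 0.04193×2.31×1585.6 = -22.60 mGal
Δg_SB(B) = 977975.12 − 978161.81 + 0.3086×351.8 − 0.04193×2.31×351.8 = -112.20 mGal
Difference = -112.20 − (-22.60) = -89.60 mGal

-89.6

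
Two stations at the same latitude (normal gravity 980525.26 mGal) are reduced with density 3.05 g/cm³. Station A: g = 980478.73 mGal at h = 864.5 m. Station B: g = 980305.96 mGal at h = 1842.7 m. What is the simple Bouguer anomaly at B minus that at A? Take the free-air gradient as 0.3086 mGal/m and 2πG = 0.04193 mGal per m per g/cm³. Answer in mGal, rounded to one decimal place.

Δg_SB(A) = 980478.73 − 980525.26 + 0.3086×864.5 − 0.04193×3.05×864.5 = 109.70 mGal
Δg_SB(B) = 980305.96 − 980525.26 + 0.3086×1842.7 − 0.04193×3.05×1842.7 = 113.70 mGal
Difference = 113.70 − (109.70) = 4.00 mGal

4.0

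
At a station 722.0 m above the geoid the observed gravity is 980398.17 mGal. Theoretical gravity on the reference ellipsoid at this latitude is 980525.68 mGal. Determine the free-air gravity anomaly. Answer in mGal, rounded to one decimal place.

Free-air correction = 0.3086 × 722.0 = 222.81 mGal
Free-air anomaly = 980398.17 − 980525.68 + (222.81) = 95.30 mGal

95.3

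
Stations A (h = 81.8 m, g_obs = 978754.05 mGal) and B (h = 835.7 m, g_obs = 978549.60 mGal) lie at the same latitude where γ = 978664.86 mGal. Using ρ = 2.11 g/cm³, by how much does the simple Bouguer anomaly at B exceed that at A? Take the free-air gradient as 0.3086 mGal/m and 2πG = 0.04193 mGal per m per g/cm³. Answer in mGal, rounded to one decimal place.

-38.5

Δg_SB(A) = 978754.05 − 978664.86 + 0.3086×81.8 − 0.04193×2.11×81.8 = 107.20 mGal
Δg_SB(B) = 978549.60 − 978664.86 + 0.3086×835.7 − 0.04193×2.11×835.7 = 68.70 mGal
Difference = 68.70 − (107.20) = -38.50 mGal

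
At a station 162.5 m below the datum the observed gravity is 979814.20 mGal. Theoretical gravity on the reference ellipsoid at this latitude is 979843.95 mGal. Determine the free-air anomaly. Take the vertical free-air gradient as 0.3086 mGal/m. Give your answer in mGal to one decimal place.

-79.9

Free-air correction = 0.3086 × -162.5 = -50.15 mGal
Free-air anomaly = 979814.20 − 979843.95 + (-50.15) = -79.90 mGal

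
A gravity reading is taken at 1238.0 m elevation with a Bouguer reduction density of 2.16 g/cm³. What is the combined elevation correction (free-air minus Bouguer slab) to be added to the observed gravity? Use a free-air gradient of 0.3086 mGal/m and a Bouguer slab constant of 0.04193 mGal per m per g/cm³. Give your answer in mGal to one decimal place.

Combined gradient = 0.3086 − 0.04193 × 2.16 = 0.2180312 mGal/m
Combined elevation correction = 0.2180312 × 1238.0 = 269.9 mGal

269.9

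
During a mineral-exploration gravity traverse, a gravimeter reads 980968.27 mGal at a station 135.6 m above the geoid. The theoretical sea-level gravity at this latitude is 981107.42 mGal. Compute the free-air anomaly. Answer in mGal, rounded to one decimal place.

-97.3

Free-air correction = 0.3086 × 135.6 = 41.85 mGal
Free-air anomaly = 980968.27 − 981107.42 + (41.85) = -97.30 mGal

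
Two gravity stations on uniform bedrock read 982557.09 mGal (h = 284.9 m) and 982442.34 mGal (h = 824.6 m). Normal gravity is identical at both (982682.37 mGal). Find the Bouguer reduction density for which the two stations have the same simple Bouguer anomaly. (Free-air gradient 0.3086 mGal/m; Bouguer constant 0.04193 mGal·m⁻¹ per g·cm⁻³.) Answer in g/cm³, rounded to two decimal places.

Δg_obs = 982442.34 − 982557.09 = -114.75 mGal over Δh = 824.6 − 284.9 = 539.7 m
Equal Bouguer anomalies ⇒ Δg_obs + (0.3086 − 0.04193ρ)·Δh = 0
0.3086 − 0.04193ρ = −Δg_obs/Δh = 0.21262
ρ = (0.3086 − 0.21262) / 0.04193 = 2.29 g/cm³

2.29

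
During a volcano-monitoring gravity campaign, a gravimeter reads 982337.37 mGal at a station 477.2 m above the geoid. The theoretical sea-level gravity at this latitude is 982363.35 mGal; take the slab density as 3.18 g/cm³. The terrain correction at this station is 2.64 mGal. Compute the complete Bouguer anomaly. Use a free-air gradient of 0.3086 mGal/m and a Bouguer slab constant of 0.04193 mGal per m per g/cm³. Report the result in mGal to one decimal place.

Free-air correction = 0.3086 × 477.2 = 147.26 mGal
Free-air anomaly = 982337.37 − 982363.35 + (147.26) = 121.28 mGal
Bouguer slab correction = 0.04193 × 3.18 × 477.2 = 63.63 mGal
Simple Bouguer anomaly = 121.28 − (63.63) = 57.65 mGal
Complete Bouguer anomaly = 57.65 + 2.64 = 60.29 mGal

60.3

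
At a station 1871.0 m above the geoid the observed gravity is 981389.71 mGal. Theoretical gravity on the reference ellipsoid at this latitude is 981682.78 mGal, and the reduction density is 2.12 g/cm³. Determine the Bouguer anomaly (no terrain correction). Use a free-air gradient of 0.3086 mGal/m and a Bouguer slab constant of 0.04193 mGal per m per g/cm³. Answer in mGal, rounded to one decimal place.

118.0

Free-air correction = 0.3086 × 1871.0 = 577.39 mGal
Free-air anomaly = 981389.71 − 981682.78 + (577.39) = 284.32 mGal
Bouguer slab correction = 0.04193 × 2.12 × 1871.0 = 166.32 mGal
Simple Bouguer anomaly = 284.32 − (166.32) = 118.00 mGal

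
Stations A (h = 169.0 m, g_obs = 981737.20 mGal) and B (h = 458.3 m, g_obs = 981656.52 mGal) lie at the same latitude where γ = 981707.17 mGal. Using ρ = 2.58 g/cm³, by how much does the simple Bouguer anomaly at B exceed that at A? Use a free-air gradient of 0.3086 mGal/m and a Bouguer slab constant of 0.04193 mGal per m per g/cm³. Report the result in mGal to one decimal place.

Δg_SB(A) = 981737.20 − 981707.17 + 0.3086×169.0 − 0.04193×2.58×169.0 = 63.90 mGal
Δg_SB(B) = 981656.52 − 981707.17 + 0.3086×458.3 − 0.04193×2.58×458.3 = 41.20 mGal
Difference = 41.20 − (63.90) = -22.70 mGal

-22.7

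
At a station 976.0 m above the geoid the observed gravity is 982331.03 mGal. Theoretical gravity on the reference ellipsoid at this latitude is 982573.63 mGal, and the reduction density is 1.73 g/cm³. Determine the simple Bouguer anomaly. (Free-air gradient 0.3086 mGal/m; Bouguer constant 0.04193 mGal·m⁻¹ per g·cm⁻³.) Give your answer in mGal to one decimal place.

Free-air correction = 0.3086 × 976.0 = 301.19 mGal
Free-air anomaly = 982331.03 − 982573.63 + (301.19) = 58.59 mGal
Bouguer slab correction = 0.04193 × 1.73 × 976.0 = 70.80 mGal
Simple Bouguer anomaly = 58.59 − (70.80) = -12.21 mGal

-12.2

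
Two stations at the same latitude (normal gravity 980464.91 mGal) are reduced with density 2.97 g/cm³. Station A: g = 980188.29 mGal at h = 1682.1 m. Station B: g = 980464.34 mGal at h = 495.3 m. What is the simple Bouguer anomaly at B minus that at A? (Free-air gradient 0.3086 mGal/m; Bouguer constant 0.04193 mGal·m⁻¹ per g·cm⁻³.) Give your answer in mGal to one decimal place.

57.6

Δg_SB(A) = 980188.29 − 980464.91 + 0.3086×1682.1 − 0.04193×2.97×1682.1 = 33.00 mGal
Δg_SB(B) = 980464.34 − 980464.91 + 0.3086×495.3 − 0.04193×2.97×495.3 = 90.60 mGal
Difference = 90.60 − (33.00) = 57.60 mGal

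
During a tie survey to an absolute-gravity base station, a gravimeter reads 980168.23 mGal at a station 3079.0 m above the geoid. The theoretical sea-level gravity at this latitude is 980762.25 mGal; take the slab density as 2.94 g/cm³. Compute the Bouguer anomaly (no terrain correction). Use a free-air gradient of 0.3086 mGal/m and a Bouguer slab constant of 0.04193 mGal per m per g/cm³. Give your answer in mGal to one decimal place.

Free-air correction = 0.3086 × 3079.0 = 950.18 mGal
Free-air anomaly = 980168.23 − 980762.25 + (950.18) = 356.16 mGal
Bouguer slab correction = 0.04193 × 2.94 × 3079.0 = 379.56 mGal
Simple Bouguer anomaly = 356.16 − (379.56) = -23.40 mGal

-23.4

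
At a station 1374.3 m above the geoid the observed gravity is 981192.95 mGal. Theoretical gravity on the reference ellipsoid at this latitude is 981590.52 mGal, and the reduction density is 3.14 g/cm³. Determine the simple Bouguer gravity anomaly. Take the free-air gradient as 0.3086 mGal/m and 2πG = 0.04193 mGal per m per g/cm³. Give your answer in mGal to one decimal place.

Free-air correction = 0.3086 × 1374.3 = 424.11 mGal
Free-air anomaly = 981192.95 − 981590.52 + (424.11) = 26.54 mGal
Bouguer slab correction = 0.04193 × 3.14 × 1374.3 = 180.94 mGal
Simple Bouguer anomaly = 26.54 − (180.94) = -154.40 mGal

-154.4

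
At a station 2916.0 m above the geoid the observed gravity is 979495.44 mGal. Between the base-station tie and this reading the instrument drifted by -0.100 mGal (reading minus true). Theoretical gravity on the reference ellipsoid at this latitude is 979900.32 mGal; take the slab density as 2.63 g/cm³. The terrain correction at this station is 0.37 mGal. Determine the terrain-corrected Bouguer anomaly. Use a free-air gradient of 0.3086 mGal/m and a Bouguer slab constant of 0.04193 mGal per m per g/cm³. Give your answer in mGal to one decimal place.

173.9

Drift-corrected reading = 979495.44 − (-0.100) = 979495.540 mGal
Free-air correction = 0.3086 × 2916.0 = 899.88 mGal
Free-air anomaly = 979495.540 − 979900.32 + (899.88) = 495.100 mGal
Bouguer slab correction = 0.04193 × 2.63 × 2916.0 = 321.56 mGal
Simple Bouguer anomaly = 495.100 − (321.56) = 173.540 mGal
Complete Bouguer anomaly = 173.540 + 0.37 = 173.910 mGal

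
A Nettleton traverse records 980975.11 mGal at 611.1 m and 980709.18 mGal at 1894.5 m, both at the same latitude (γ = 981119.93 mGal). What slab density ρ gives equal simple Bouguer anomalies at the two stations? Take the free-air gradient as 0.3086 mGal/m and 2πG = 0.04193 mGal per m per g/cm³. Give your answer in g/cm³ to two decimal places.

2.42

Δg_obs = 980709.18 − 980975.11 = -265.93 mGal over Δh = 1894.5 − 611.1 = 1283.4 m
Equal Bouguer anomalies ⇒ Δg_obs + (0.3086 − 0.04193ρ)·Δh = 0
0.3086 − 0.04193ρ = −Δg_obs/Δh = 0.20721
ρ = (0.3086 − 0.20721) / 0.04193 = 2.42 g/cm³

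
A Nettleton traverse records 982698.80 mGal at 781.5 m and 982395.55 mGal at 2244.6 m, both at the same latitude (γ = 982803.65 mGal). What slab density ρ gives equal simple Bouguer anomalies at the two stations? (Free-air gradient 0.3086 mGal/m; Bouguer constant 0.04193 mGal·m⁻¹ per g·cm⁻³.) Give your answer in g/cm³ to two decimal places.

Δg_obs = 982395.55 − 982698.80 = -303.25 mGal over Δh = 2244.6 − 781.5 = 1463.1 m
Equal Bouguer anomalies ⇒ Δg_obs + (0.3086 − 0.04193ρ)·Δh = 0
0.3086 − 0.04193ρ = −Δg_obs/Δh = 0.20727
ρ = (0.3086 − 0.20727) / 0.04193 = 2.42 g/cm³

2.42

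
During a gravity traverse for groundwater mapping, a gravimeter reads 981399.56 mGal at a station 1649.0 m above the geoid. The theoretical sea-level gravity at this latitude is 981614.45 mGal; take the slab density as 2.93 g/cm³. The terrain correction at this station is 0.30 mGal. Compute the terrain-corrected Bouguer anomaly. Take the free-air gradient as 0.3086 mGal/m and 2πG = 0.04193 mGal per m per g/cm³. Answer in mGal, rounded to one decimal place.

91.7

Free-air correction = 0.3086 × 1649.0 = 508.88 mGal
Free-air anomaly = 981399.56 − 981614.45 + (508.88) = 293.99 mGal
Bouguer slab correction = 0.04193 × 2.93 × 1649.0 = 202.59 mGal
Simple Bouguer anomaly = 293.99 − (202.59) = 91.40 mGal
Complete Bouguer anomaly = 91.40 + 0.30 = 91.70 mGal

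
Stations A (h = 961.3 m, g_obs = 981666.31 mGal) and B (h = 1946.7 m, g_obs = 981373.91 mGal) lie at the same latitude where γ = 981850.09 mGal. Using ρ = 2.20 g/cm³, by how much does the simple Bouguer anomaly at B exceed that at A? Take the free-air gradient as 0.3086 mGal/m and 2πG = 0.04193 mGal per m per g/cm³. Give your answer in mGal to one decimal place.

Δg_SB(A) = 981666.31 − 981850.09 + 0.3086×961.3 − 0.04193×2.20×961.3 = 24.20 mGal
Δg_SB(B) = 981373.91 − 981850.09 + 0.3086×1946.7 − 0.04193×2.20×1946.7 = -55.00 mGal
Difference = -55.00 − (24.20) = -79.20 mGal

-79.2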